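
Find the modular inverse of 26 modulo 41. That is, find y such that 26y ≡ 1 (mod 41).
30

Using Extended Euclidean Algorithm:
gcd(26, 41) = 1
Bezout coefficients: 26 × -11 + 41 × 7 = 1
So 26 × -11 ≡ 1 (mod 41)
The inverse is -11 mod 41 = 30
Verification: 26 × 30 = 780 = 19 × 41 + 1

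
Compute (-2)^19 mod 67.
Using repeated squaring. (-2) ≡ 65 (mod 67). 19 = 16 + 2 + 1 (binary 10011). Repeated squaring mod 67: 65^1 ≡ 65; 65^2 ≡ 65² = 4225 ≡ 4; 65^4 ≡ 4² = 16 ≡ 16; 65^8 ≡ 16² = 256 ≡ 55; 65^16 ≡ 55² = 3025 ≡ 10. Multiply: (-2)^19 ≡ 65^16 × 65^2 × 65^1 ≡ 10 × 4 × 65 (mod 67): 10 × 4 = 40 ≡ 40; 40 × 65 = 2600 ≡ 54. So (-2)^19 ≡ 54 (mod 67).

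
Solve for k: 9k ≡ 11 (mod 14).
9

Since gcd(9, 14) = 1 divides 11, a solution exists.
Multiply both sides by the inverse of 9 mod 14:
  9^(-1) mod 14 = 11
  x ≡ 11 × 11 ≡ 121 ≡ 9 (mod 14)
Verification: 9 × 9 = 81 = 5 × 14 + 11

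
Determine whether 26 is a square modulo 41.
By Euler's criterion: 26^{20} ≡ 40 (mod 41). Since this equals -1 (≡ 40), 26 is not a QR.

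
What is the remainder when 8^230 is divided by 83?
Using Fermat: 8^{82} ≡ 1 (mod 83). 230 ≡ 66 (mod 82). So 8^{230} ≡ 8^{66} ≡ 59 (mod 83)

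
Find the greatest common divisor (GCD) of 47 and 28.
1

Using the Euclidean algorithm:
47 = 1 × 28 + 19
28 = 1 × 19 + 9
19 = 2 × 9 + 1
9 = 9 × 1 + 0

GCD(47, 28) = 1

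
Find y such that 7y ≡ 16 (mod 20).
8

Since gcd(7, 20) = 1 divides 16, a solution exists.
Multiply both sides by the inverse of 7 mod 20:
  7^(-1) mod 20 = 3
  x ≡ 3 × 16 ≡ 48 ≡ 8 (mod 20)
Verification: 7 × 8 = 56 = 2 × 20 + 16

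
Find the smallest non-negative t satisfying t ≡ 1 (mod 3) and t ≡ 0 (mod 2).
M = 3 × 2 = 6. M₁ = 2, y₁ ≡ 2 (mod 3). M₂ = 3, y₂ ≡ 1 (mod 2). t = 1×2×2 + 0×3×1 ≡ 4 (mod 6)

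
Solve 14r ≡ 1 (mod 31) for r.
14^(-1) ≡ 20 (mod 31). Verification: 14 × 20 = 280 ≡ 1 (mod 31)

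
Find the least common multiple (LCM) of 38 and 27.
1026

First find GCD(38, 27) using the Euclidean algorithm:
38 = 1 × 27 + 11
27 = 2 × 11 + 5
11 = 2 × 5 + 1
5 = 5 × 1 + 0
GCD(38, 27) = 1

LCM formula: LCM(a, b) = (a × b) / GCD(a, b)
LCM(38, 27) = (38 × 27) / 1
LCM(38, 27) = 1026 / 1
LCM(38, 27) = 1026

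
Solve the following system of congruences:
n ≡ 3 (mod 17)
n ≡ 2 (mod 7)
37

Using the Chinese Remainder Theorem:
M = product of moduli = 119
For equation 1: M_1 = 7, 7 ≡ 7 (mod 17), inverse of 7 mod 17 is 5 (check: 7 × 5 = 35 ≡ 1 (mod 17))
For equation 2: M_2 = 17, 17 ≡ 3 (mod 7), inverse of 17 mod 7 is 5 (check: 3 × 5 = 15 ≡ 1 (mod 7))
Combine: n ≡ Σ r_i×M_i×(M_i⁻¹ mod m_i) = 3×7×5 + 2×17×5 = 105 + 170 = 275
275 mod 119 = 37
n ≡ 37 (mod 119)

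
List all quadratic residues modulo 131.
QRs mod 131: {1, 3, 4, 5, 7, 9, 11, 12, 13, 15, 16, 20, 21, 25, 27, 28, 33, 34, 35, 36, 38, 39, 41, 43, 44, 45, 46, 48, 49, 52, 53, 55, 58, 59, 60, 61, 62, 63, 64, 65, 74, 75, 77, 80, 81, 84, 89, 91, 94, 99, 100, 101, 102, 105, 107, 108, 109, 112, 113, 114, 117, 121, 123, 125, 129}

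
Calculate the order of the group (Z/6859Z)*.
6498

Prime factorization: 6859 = 19^3
Using the formula φ(n) = n × Π(1 - 1/p) for each prime factor p:
φ(6859) = 6859 × (1 - 1/19)
φ(6859) = 6498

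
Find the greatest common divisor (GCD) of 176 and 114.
2

Using the Euclidean algorithm:
176 = 1 × 114 + 62
114 = 1 × 62 + 52
62 = 1 × 52 + 10
52 = 5 × 10 + 2
10 = 5 × 2 + 0

GCD(176, 114) = 2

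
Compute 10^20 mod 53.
Using repeated squaring. 20 = 16 + 4 (binary 10100). Repeated squaring mod 53: 10^1 ≡ 10; 10^2 ≡ 10² = 100 ≡ 47; 10^4 ≡ 47² = 2209 ≡ 36; 10^8 ≡ 36² = 1296 ≡ 24; 10^16 ≡ 24² = 576 ≡ 46. Multiply: 10^20 = 10^16 × 10^4 ≡ 46 × 36 (mod 53): 46 × 36 = 1656 ≡ 13. So 10^20 ≡ 13 (mod 53).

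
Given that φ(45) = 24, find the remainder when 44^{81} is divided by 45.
By Euler: 44^{24} ≡ 1 (mod 45) since gcd(44, 45) = 1. 81 = 3×24 + 9. So 44^{81} ≡ 44^{9} ≡ 44 (mod 45)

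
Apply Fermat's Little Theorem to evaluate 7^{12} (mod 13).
1

By Fermat's Little Theorem, a^(p-1) ≡ 1 (mod p) for prime p and gcd(a, p) = 1
Here p = 13, so 7^12 ≡ 1 (mod 13)
We can reduce the exponent: 12 mod 12 = 0
So 7^12 ≡ 7^0 (mod 13)
Computing: 7^0 mod 13 = 1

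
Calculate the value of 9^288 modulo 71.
Using Fermat: 9^{70} ≡ 1 (mod 71). 288 ≡ 8 (mod 70). So 9^{288} ≡ 9^{8} ≡ 60 (mod 71)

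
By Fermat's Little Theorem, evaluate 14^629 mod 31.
By Fermat: 14^{30} ≡ 1 (mod 31). 629 ≡ 29 (mod 30). So 14^{629} ≡ 14^{29} ≡ 20 (mod 31)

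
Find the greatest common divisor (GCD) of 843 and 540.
3

Using the Euclidean algorithm:
843 = 1 × 540 + 303
540 = 1 × 303 + 237
303 = 1 × 237 + 66
237 = 3 × 66 + 39
66 = 1 × 39 + 27
39 = 1 × 27 + 12
27 = 2 × 12 + 3
12 = 4 × 3 + 0

GCD(843, 540) = 3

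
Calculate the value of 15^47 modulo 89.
Using repeated squaring. 47 = 32 + 8 + 4 + 2 + 1 (binary 101111). Repeated squaring mod 89: 15^1 ≡ 15; 15^2 ≡ 15² = 225 ≡ 47; 15^4 ≡ 47² = 2209 ≡ 73; 15^8 ≡ 73² = 5329 ≡ 78; 15^16 ≡ 78² = 6084 ≡ 32; 15^32 ≡ 32² = 1024 ≡ 45. Multiply: 15^47 = 15^32 × 15^8 × 15^4 × 15^2 × 15^1 ≡ 45 × 78 × 73 × 47 × 15 (mod 89): 45 × 78 = 3510 ≡ 39; 39 × 73 = 2847 ≡ 88; 88 × 47 = 4136 ≡ 42; 42 × 15 = 630 ≡ 7. So 15^47 ≡ 7 (mod 89).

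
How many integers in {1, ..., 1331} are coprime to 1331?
1210

Prime factorization: 1331 = 11^3
Using the formula φ(n) = n × Π(1 - 1/p) for each prime factor p:
φ(1331) = 1331 × (1 - 1/11)
φ(1331) = 1210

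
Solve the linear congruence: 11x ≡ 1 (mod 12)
11

Since gcd(11, 12) = 1 divides 1, a solution exists.
Multiply both sides by the inverse of 11 mod 12:
  11^(-1) mod 12 = 11
  x ≡ 11 × 1 ≡ 11 ≡ 11 (mod 12)
Verification: 11 × 11 = 121 = 10 × 12 + 1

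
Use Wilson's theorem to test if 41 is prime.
(40)! mod 41 = 40. Since 40 ≡ -1 (mod 41), 41 is prime.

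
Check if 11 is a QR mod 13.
By Euler's criterion: 11^{6} ≡ 12 (mod 13). Since this equals -1 (≡ 12), 11 is not a QR.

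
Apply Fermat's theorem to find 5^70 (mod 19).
By Fermat: 5^{18} ≡ 1 (mod 19). 70 = 3×18 + 16. So 5^{70} ≡ 5^{16} ≡ 16 (mod 19)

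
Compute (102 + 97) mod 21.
10

(102 + 97) = 199
199 mod 21 = 10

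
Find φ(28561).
26364

Prime factorization: 28561 = 13^4
Using the formula φ(n) = n × Π(1 - 1/p) for each prime factor p:
φ(28561) = 28561 × (1 - 1/13)
φ(28561) = 26364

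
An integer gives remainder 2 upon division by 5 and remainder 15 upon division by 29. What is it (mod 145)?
M = 5 × 29 = 145. M₁ = 29, y₁ ≡ 4 (mod 5). M₂ = 5, y₂ ≡ 6 (mod 29). m = 2×29×4 + 15×5×6 ≡ 102 (mod 145). The smallest positive such number is 102.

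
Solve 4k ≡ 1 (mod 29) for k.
4^(-1) ≡ 22 (mod 29). Verification: 4 × 22 = 88 ≡ 1 (mod 29)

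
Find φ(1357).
1276

Prime factorization: 1357 = 23 × 59
Using the formula φ(n) = n × Π(1 - 1/p) for each prime factor p:
φ(1357) = 1357 × (1 - 1/23) × (1 - 1/59)
φ(1357) = 1276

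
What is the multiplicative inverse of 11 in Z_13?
6

Using Extended Euclidean Algorithm:
gcd(11, 13) = 1
Bezout coefficients: 11 × 6 + 13 × -5 = 1
So 11 × 6 ≡ 1 (mod 13)
The inverse is 6 mod 13 = 6
Verification: 11 × 6 = 66 = 5 × 13 + 1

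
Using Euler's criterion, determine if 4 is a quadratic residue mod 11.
By Euler's criterion: 4^{5} ≡ 1 (mod 11). Since this equals 1, 4 is a QR.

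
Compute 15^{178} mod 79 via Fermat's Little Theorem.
62

By Fermat's Little Theorem, a^(p-1) ≡ 1 (mod p) for prime p and gcd(a, p) = 1
Here p = 79, so 15^78 ≡ 1 (mod 79)
We can reduce the exponent: 178 mod 78 = 22
So 15^178 ≡ 15^22 (mod 79)
Computing: 15^22 mod 79 = 62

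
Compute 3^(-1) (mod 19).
3^(-1) ≡ 13 (mod 19). Verification: 3 × 13 = 39 ≡ 1 (mod 19)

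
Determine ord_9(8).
Powers of 8 mod 9: 8^1≡8, 8^2≡1. Order = 2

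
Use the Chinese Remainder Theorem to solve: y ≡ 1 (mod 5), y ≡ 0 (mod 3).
M = 5 × 3 = 15. M₁ = 3, y₁ ≡ 2 (mod 5). M₂ = 5, y₂ ≡ 2 (mod 3). y = 1×3×2 + 0×5×2 ≡ 6 (mod 15)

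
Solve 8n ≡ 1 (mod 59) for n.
37

Using Extended Euclidean Algorithm:
gcd(8, 59) = 1
Bezout coefficients: 8 × -22 + 59 × 3 = 1
So 8 × -22 ≡ 1 (mod 59)
The inverse is -22 mod 59 = 37
Verification: 8 × 37 = 296 = 5 × 59 + 1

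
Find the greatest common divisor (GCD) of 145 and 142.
1

Using the Euclidean algorithm:
145 = 1 × 142 + 3
142 = 47 × 3 + 1
3 = 3 × 1 + 0

GCD(145, 142) = 1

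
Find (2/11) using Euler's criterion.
(2/11) = 2^{5} mod 11 = -1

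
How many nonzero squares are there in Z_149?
For prime 149, there are (p-1)/2 = (149-1)/2 = 74 quadratic residues (excluding 0).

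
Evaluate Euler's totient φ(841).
812

Prime factorization: 841 = 29^2
Using the formula φ(n) = n × Π(1 - 1/p) for each prime factor p:
φ(841) = 841 × (1 - 1/29)
φ(841) = 812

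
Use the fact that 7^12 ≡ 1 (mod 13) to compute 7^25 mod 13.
By Fermat: 7^{12} ≡ 1 (mod 13). 25 = 2×12 + 1. So 7^{25} ≡ 7^{1} ≡ 7 (mod 13)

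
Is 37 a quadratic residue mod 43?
By Euler's criterion: 37^{21} ≡ 42 (mod 43). Since this equals -1 (≡ 42), 37 is not a QR.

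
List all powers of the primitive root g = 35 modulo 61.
g^1, g^2, ..., g^{60} mod 61: {35, 5, 53, 25, 21, 3, 44, 15, 37, 14, 2, 9, 10, 45, 50, 42, 6, 27, 30, 13, 28, 4, 18, 20, 29, 39, 23, 12, 54, 60, 26, 56, 8, 36, 40, 58, 17, 46, 24, 47, 59, 52, 51, 16, 11, 19, 55, 34, 31, 48, 33, 57, 43, 41, 32, 22, 38, 49, 7, 1}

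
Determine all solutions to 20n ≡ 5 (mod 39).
10

Since gcd(20, 39) = 1 divides 5, a solution exists.
Multiply both sides by the inverse of 20 mod 39:
  20^(-1) mod 39 = 2
  x ≡ 2 × 5 ≡ 10 ≡ 10 (mod 39)
Verification: 20 × 10 = 200 = 5 × 39 + 5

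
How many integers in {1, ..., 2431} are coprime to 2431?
1920

Prime factorization: 2431 = 11 × 13 × 17
Using the formula φ(n) = n × Π(1 - 1/p) for each prime factor p:
φ(2431) = 2431 × (1 - 1/11) × (1 - 1/13) × (1 - 1/17)
φ(2431) = 1920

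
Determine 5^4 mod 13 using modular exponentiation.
4 = 4 (binary 100). Repeated squaring mod 13: 5^1 ≡ 5; 5^2 ≡ 5² = 25 ≡ 12; 5^4 ≡ 12² = 144 ≡ 1. So 5^4 ≡ 1 (mod 13).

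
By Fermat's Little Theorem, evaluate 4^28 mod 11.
By Fermat: 4^{10} ≡ 1 (mod 11). 28 = 2×10 + 8. So 4^{28} ≡ 4^{8} ≡ 9 (mod 11)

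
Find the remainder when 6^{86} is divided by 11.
By Fermat: 6^{10} ≡ 1 (mod 11). 86 = 8×10 + 6. So 6^{86} ≡ 6^{6} ≡ 5 (mod 11)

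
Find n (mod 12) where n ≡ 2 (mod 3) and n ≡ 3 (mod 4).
M = 3 × 4 = 12. M₁ = 4, y₁ ≡ 1 (mod 3). M₂ = 3, y₂ ≡ 3 (mod 4). n = 2×4×1 + 3×3×3 ≡ 11 (mod 12)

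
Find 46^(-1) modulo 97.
19

Using Extended Euclidean Algorithm:
gcd(46, 97) = 1
Bezout coefficients: 46 × 19 + 97 × -9 = 1
So 46 × 19 ≡ 1 (mod 97)
The inverse is 19 mod 97 = 19
Verification: 46 × 19 = 874 = 9 × 97 + 1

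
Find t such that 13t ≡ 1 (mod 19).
13^(-1) ≡ 3 (mod 19). Verification: 13 × 3 = 39 ≡ 1 (mod 19)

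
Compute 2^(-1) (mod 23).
2^(-1) ≡ 12 (mod 23). Verification: 2 × 12 = 24 ≡ 1 (mod 23)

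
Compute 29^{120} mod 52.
1

Using successive squaring:
Binary expansion of 120: 1111000
Powers of 29 mod 52 (each is the square of the previous):
  29^1 ≡ 29 (mod 52)
  29^2 ≡ 29² = 841 ≡ 9 (mod 52)
  29^4 ≡ 9² = 81 ≡ 29 (mod 52)
  29^8 ≡ 29² = 841 ≡ 9 (mod 52)
  29^16 ≡ 9² = 81 ≡ 29 (mod 52)
  29^32 ≡ 29² = 841 ≡ 9 (mod 52)
  29^64 ≡ 9² = 81 ≡ 29 (mod 52)
120 = 64 + 32 + 16 + 8, so 29^120 = 29^64 × 29^32 × 29^16 × 29^8 ≡ 29 × 9 × 29 × 9 (mod 52)
Multiplying step by step:
  29 × 9 = 261 ≡ 1 (mod 52)
  1 × 29 = 29 ≡ 29 (mod 52)
  29 × 9 = 261 ≡ 1 (mod 52)
Result: 29^120 ≡ 1 (mod 52)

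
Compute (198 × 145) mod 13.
6

(198 × 145) = 28710
28710 mod 13 = 6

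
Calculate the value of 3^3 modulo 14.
3 = 2 + 1 (binary 11). Repeated squaring mod 14: 3^1 ≡ 3; 3^2 ≡ 3² = 9 ≡ 9. Multiply: 3^3 = 3^2 × 3^1 ≡ 9 × 3 (mod 14): 9 × 3 = 27 ≡ 13. So 3^3 ≡ 13 (mod 14).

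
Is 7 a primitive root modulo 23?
p - 1 = 22 has prime divisors 2, 11. Check 7^(22/q) mod 23 for each: 7^(22/2) = 7^11 ≡ 22, 7^(22/11) = 7^2 ≡ 3 (mod 23). None of these is 1, so 7 has order 22 = φ(23), so it is a primitive root mod 23.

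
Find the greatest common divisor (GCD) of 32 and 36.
4

Using the Euclidean algorithm:
32 = 0 × 36 + 32
36 = 1 × 32 + 4
32 = 8 × 4 + 0

GCD(32, 36) = 4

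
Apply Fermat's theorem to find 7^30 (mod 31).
By Fermat's Little Theorem, 7^{30} ≡ 1 (mod 31) since 31 is prime and gcd(7, 31) = 1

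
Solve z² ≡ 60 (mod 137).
The square roots of 60 mod 137 are 34 and 103. Verify: 34² = 1156 ≡ 60 (mod 137)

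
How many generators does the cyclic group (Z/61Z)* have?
16

The number of primitive roots modulo p is φ(p-1) = φ(60)
φ(60) = 16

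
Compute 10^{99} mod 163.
38

Using successive squaring:
Binary expansion of 99: 1100011
Powers of 10 mod 163 (each is the square of the previous):
  10^1 ≡ 10 (mod 163)
  10^2 ≡ 10² = 100 ≡ 100 (mod 163)
  10^4 ≡ 100² = 10000 ≡ 57 (mod 163)
  10^8 ≡ 57² = 3249 ≡ 152 (mod 163)
  10^16 ≡ 152² = 23104 ≡ 121 (mod 163)
  10^32 ≡ 121² = 14641 ≡ 134 (mod 163)
  10^64 ≡ 134² = 17956 ≡ 26 (mod 163)
99 = 64 + 32 + 2 + 1, so 10^99 = 10^64 × 10^32 × 10^2 × 10^1 ≡ 26 × 134 × 100 × 10 (mod 163)
Multiplying step by step:
  26 × 134 = 3484 ≡ 61 (mod 163)
  61 × 100 = 6100 ≡ 69 (mod 163)
  69 × 10 = 690 ≡ 38 (mod 163)
Result: 10^99 ≡ 38 (mod 163)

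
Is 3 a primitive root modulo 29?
Yes

To verify, check if 3^(28/q) ≢ 1 (mod 29) for each prime divisor q of 28
Divisors of 28 = 28: [1, 2, 4, 7, 14, 28]
  3^(28/2) = 3^14 ≡ 28 (mod 29)
  3^(28/7) = 3^4 ≡ 23 (mod 29)
Conclusion: 3 is a primitive root modulo 29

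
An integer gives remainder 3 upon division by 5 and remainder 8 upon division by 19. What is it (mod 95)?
M = 5 × 19 = 95. M₁ = 19, y₁ ≡ 4 (mod 5). M₂ = 5, y₂ ≡ 4 (mod 19). m = 3×19×4 + 8×5×4 ≡ 8 (mod 95). The smallest positive such number is 8.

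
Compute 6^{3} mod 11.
7

Using successive squaring:
Binary expansion of 3: 11
Powers of 6 mod 11 (each is the square of the previous):
  6^1 ≡ 6 (mod 11)
  6^2 ≡ 6² = 36 ≡ 3 (mod 11)
3 = 2 + 1, so 6^3 = 6^2 × 6^1 ≡ 3 × 6 (mod 11)
Multiplying step by step:
  3 × 6 = 18 ≡ 7 (mod 11)
Result: 6^3 ≡ 7 (mod 11)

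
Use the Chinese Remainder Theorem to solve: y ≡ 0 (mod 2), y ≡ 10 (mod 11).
10

Using the Chinese Remainder Theorem:
M = product of moduli = 22
For equation 1: M_1 = 11, 11 ≡ 1 (mod 2), inverse of 11 mod 2 is 1 (check: 1 × 1 = 1 ≡ 1 (mod 2))
For equation 2: M_2 = 2, 2 ≡ 2 (mod 11), inverse of 2 mod 11 is 6 (check: 2 × 6 = 12 ≡ 1 (mod 11))
Combine: y ≡ Σ r_i×M_i×(M_i⁻¹ mod m_i) = 0×11×1 + 10×2×6 = 0 + 120 = 120
120 mod 22 = 10
y ≡ 10 (mod 22)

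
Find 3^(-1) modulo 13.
9

Using Extended Euclidean Algorithm:
gcd(3, 13) = 1
Bezout coefficients: 3 × -4 + 13 × 1 = 1
So 3 × -4 ≡ 1 (mod 13)
The inverse is -4 mod 13 = 9
Verification: 3 × 9 = 27 = 2 × 13 + 1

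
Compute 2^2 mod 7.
2 = 2 (binary 10). Repeated squaring mod 7: 2^1 ≡ 2; 2^2 ≡ 2² = 4 ≡ 4. So 2^2 ≡ 4 (mod 7).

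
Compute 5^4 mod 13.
4 = 4 (binary 100). Repeated squaring mod 13: 5^1 ≡ 5; 5^2 ≡ 5² = 25 ≡ 12; 5^4 ≡ 12² = 144 ≡ 1. So 5^4 ≡ 1 (mod 13).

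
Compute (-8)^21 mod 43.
Using repeated squaring. (-8) ≡ 35 (mod 43). 21 = 16 + 4 + 1 (binary 10101). Repeated squaring mod 43: 35^1 ≡ 35; 35^2 ≡ 35² = 1225 ≡ 21; 35^4 ≡ 21² = 441 ≡ 11; 35^8 ≡ 11² = 121 ≡ 35; 35^16 ≡ 35² = 1225 ≡ 21. Multiply: (-8)^21 ≡ 35^16 × 35^4 × 35^1 ≡ 21 × 11 × 35 (mod 43): 21 × 11 = 231 ≡ 16; 16 × 35 = 560 ≡ 1. So (-8)^21 ≡ 1 (mod 43).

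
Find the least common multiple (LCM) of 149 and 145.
21605

First find GCD(149, 145) using the Euclidean algorithm:
149 = 1 × 145 + 4
145 = 36 × 4 + 1
4 = 4 × 1 + 0
GCD(149, 145) = 1

LCM formula: LCM(a, b) = (a × b) / GCD(a, b)
LCM(149, 145) = (149 × 145) / 1
LCM(149, 145) = 21605 / 1
LCM(149, 145) = 21605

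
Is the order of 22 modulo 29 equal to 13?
No, the actual order is 14, not 13.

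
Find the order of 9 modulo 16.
Powers of 9 mod 16: 9^1≡9, 9^2≡1. Order = 2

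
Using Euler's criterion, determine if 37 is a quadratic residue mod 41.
By Euler's criterion: 37^{20} ≡ 1 (mod 41). Since this equals 1, 37 is a QR.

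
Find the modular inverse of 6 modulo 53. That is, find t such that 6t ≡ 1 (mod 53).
9

Using Extended Euclidean Algorithm:
gcd(6, 53) = 1
Bezout coefficients: 6 × 9 + 53 × -1 = 1
So 6 × 9 ≡ 1 (mod 53)
The inverse is 9 mod 53 = 9
Verification: 6 × 9 = 54 = 1 × 53 + 1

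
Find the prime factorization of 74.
2 × 37

Divide by primes starting from smallest:
74 ÷ 2 = 37
37 ÷ 37 = 1

74 = 2 × 37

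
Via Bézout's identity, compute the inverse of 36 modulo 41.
Extended GCD: 36(8) + 41(-7) = 1. So 36^(-1) ≡ 8 ≡ 8 (mod 41). Verify: 36 × 8 = 288 ≡ 1 (mod 41)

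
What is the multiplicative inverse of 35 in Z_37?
18

Using Extended Euclidean Algorithm:
gcd(35, 37) = 1
Bezout coefficients: 35 × 18 + 37 × -17 = 1
So 35 × 18 ≡ 1 (mod 37)
The inverse is 18 mod 37 = 18
Verification: 35 × 18 = 630 = 17 × 37 + 1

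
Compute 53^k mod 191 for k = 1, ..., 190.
g^1, g^2, ..., g^{190} mod 191: {53, 135, 88, 80, 38, 104, 164, 97, 175, 107, 132, 120, 57, 156, 55, 50, 167, 65, 7, 180, 181, 43, 178, 75, 155, 2, 106, 79, 176, 160, 76, 17, 137, 3, 159, 23, 73, 49, 114, 121, 110, 100, 143, 130, 14, 169, 171, 86, 165, 150, 119, 4, 21, 158, 161, 129, 152, 34, 83, 6, 127, 46, 146, 98, 37, 51, 29, 9, 95, 69, 28, 147, 151, 172, 139, 109, 47, 8, 42, 125, 131, 67, 113, 68, 166, 12, 63, 92, 101, 5, 74, 102, 58, 18, 190, 138, 56, 103, 111, 153, 87, 27, 94, 16, 84, 59, 71, 134, 35, 136, 141, 24, 126, 184, 11, 10, 148, 13, 116, 36, 189, 85, 112, 15, 31, 115, 174, 54, 188, 32, 168, 118, 142, 77, 70, 81, 91, 48, 61, 177, 22, 20, 105, 26, 41, 72, 187, 170, 33, 30, 62, 39, 157, 108, 185, 64, 145, 45, 93, 154, 140, 162, 182, 96, 122, 163, 44, 40, 19, 52, 82, 144, 183, 149, 66, 60, 124, 78, 123, 25, 179, 128, 99, 90, 186, 117, 89, 133, 173, 1}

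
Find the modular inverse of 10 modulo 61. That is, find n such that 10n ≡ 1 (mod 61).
55

Using Extended Euclidean Algorithm:
gcd(10, 61) = 1
Bezout coefficients: 10 × -6 + 61 × 1 = 1
So 10 × -6 ≡ 1 (mod 61)
The inverse is -6 mod 61 = 55
Verification: 10 × 55 = 550 = 9 × 61 + 1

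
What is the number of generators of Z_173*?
Number of primitive roots mod 173 = φ(172) = 84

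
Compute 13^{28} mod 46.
29

Using successive squaring:
Binary expansion of 28: 11100
Powers of 13 mod 46 (each is the square of the previous):
  13^1 ≡ 13 (mod 46)
  13^2 ≡ 13² = 169 ≡ 31 (mod 46)
  13^4 ≡ 31² = 961 ≡ 41 (mod 46)
  13^8 ≡ 41² = 1681 ≡ 25 (mod 46)
  13^16 ≡ 25² = 625 ≡ 27 (mod 46)
28 = 16 + 8 + 4, so 13^28 = 13^16 × 13^8 × 13^4 ≡ 27 × 25 × 41 (mod 46)
Multiplying step by step:
  27 × 25 = 675 ≡ 31 (mod 46)
  31 × 41 = 1271 ≡ 29 (mod 46)
Result: 13^28 ≡ 29 (mod 46)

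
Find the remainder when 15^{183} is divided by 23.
By Fermat: 15^{22} ≡ 1 (mod 23). 183 = 8×22 + 7. So 15^{183} ≡ 15^{7} ≡ 11 (mod 23)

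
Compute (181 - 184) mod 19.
16

(181 - 184) = -3
-3 mod 19 = 16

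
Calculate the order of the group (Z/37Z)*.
36

Prime factorization: 37 = 37
Using the formula φ(n) = n × Π(1 - 1/p) for each prime factor p:
φ(37) = 37 × (1 - 1/37)
φ(37) = 36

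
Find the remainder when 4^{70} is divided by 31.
By Fermat: 4^{30} ≡ 1 (mod 31). 70 = 2×30 + 10. So 4^{70} ≡ 4^{10} ≡ 1 (mod 31)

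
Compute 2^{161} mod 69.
59

Using successive squaring:
Binary expansion of 161: 10100001
Powers of 2 mod 69 (each is the square of the previous):
  2^1 ≡ 2 (mod 69)
  2^2 ≡ 2² = 4 ≡ 4 (mod 69)
  2^4 ≡ 4² = 16 ≡ 16 (mod 69)
  2^8 ≡ 16² = 256 ≡ 49 (mod 69)
  2^16 ≡ 49² = 2401 ≡ 55 (mod 69)
  2^32 ≡ 55² = 3025 ≡ 58 (mod 69)
  2^64 ≡ 58² = 3364 ≡ 52 (mod 69)
  2^128 ≡ 52² = 2704 ≡ 13 (mod 69)
161 = 128 + 32 + 1, so 2^161 = 2^128 × 2^32 × 2^1 ≡ 13 × 58 × 2 (mod 69)
Multiplying step by step:
  13 × 58 = 754 ≡ 64 (mod 69)
  64 × 2 = 128 ≡ 59 (mod 69)
Result: 2^161 ≡ 59 (mod 69)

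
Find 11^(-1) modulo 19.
7

Using Extended Euclidean Algorithm:
gcd(11, 19) = 1
Bezout coefficients: 11 × 7 + 19 × -4 = 1
So 11 × 7 ≡ 1 (mod 19)
The inverse is 7 mod 19 = 7
Verification: 11 × 7 = 77 = 4 × 19 + 1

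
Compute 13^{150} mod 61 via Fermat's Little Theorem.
1

By Fermat's Little Theorem, a^(p-1) ≡ 1 (mod p) for prime p and gcd(a, p) = 1
Here p = 61, so 13^60 ≡ 1 (mod 61)
We can reduce the exponent: 150 mod 60 = 30
So 13^150 ≡ 13^30 (mod 61)
Computing: 13^30 mod 61 = 1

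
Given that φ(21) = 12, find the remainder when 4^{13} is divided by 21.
By Euler: 4^{12} ≡ 1 (mod 21) since gcd(4, 21) = 1. 13 = 1×12 + 1. So 4^{13} ≡ 4^{1} ≡ 4 (mod 21)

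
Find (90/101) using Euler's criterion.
(90/101) = 90^{50} mod 101 = -1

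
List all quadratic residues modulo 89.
QRs mod 89: {1, 2, 4, 5, 8, 9, 10, 11, 16, 17, 18, 20, 21, 22, 25, 32, 34, 36, 39, 40, 42, 44, 45, 47, 49, 50, 53, 55, 57, 64, 67, 68, 69, 71, 72, 73, 78, 79, 80, 81, 84, 85, 87, 88}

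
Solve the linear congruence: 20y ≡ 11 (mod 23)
4

Since gcd(20, 23) = 1 divides 11, a solution exists.
Multiply both sides by the inverse of 20 mod 23:
  20^(-1) mod 23 = 15
  x ≡ 15 × 11 ≡ 165 ≡ 4 (mod 23)
Verification: 20 × 4 = 80 = 3 × 23 + 11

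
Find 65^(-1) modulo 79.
62

Using Extended Euclidean Algorithm:
gcd(65, 79) = 1
Bezout coefficients: 65 × -17 + 79 × 14 = 1
So 65 × -17 ≡ 1 (mod 79)
The inverse is -17 mod 79 = 62
Verification: 65 × 62 = 4030 = 51 × 79 + 1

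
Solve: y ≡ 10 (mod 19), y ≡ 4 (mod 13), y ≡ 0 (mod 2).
M = 19 × 13 × 2 = 494. M₁ = 26, y₁ ≡ 11 (mod 19). M₂ = 38, y₂ ≡ 12 (mod 13). M₃ = 247, y₃ ≡ 1 (mod 2). y = 10×26×11 + 4×38×12 + 0×247×1 ≡ 238 (mod 494)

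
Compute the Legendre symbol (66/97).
(66/97) = 66^{48} mod 97 = 1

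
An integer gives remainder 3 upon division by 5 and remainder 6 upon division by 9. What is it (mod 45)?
M = 5 × 9 = 45. M₁ = 9, y₁ ≡ 4 (mod 5). M₂ = 5, y₂ ≡ 2 (mod 9). m = 3×9×4 + 6×5×2 ≡ 33 (mod 45). The smallest positive such number is 33.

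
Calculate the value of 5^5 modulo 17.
5 = 4 + 1 (binary 101). Repeated squaring mod 17: 5^1 ≡ 5; 5^2 ≡ 5² = 25 ≡ 8; 5^4 ≡ 8² = 64 ≡ 13. Multiply: 5^5 = 5^4 × 5^1 ≡ 13 × 5 (mod 17): 13 × 5 = 65 ≡ 14. So 5^5 ≡ 14 (mod 17).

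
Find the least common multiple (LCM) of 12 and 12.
12

First find GCD(12, 12) using the Euclidean algorithm:
12 = 1 × 12 + 0
GCD(12, 12) = 12

LCM formula: LCM(a, b) = (a × b) / GCD(a, b)
LCM(12, 12) = (12 × 12) / 12
LCM(12, 12) = 144 / 12
LCM(12, 12) = 12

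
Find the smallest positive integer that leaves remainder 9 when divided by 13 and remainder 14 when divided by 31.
M = 13 × 31 = 403. M₁ = 31, y₁ ≡ 8 (mod 13). M₂ = 13, y₂ ≡ 12 (mod 31). t = 9×31×8 + 14×13×12 ≡ 386 (mod 403). The smallest positive such number is 386.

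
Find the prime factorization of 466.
2 × 233

Divide by primes starting from smallest:
466 ÷ 2 = 233
233 ÷ 233 = 1

466 = 2 × 233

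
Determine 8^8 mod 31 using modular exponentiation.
8 = 8 (binary 1000). Repeated squaring mod 31: 8^1 ≡ 8; 8^2 ≡ 8² = 64 ≡ 2; 8^4 ≡ 2² = 4 ≡ 4; 8^8 ≡ 4² = 16 ≡ 16. So 8^8 ≡ 16 (mod 31).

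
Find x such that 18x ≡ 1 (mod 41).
18^(-1) ≡ 16 (mod 41). Verification: 18 × 16 = 288 ≡ 1 (mod 41)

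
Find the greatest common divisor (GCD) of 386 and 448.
2

Using the Euclidean algorithm:
386 = 0 × 448 + 386
448 = 1 × 386 + 62
386 = 6 × 62 + 14
62 = 4 × 14 + 6
14 = 2 × 6 + 2
6 = 3 × 2 + 0

GCD(386, 448) = 2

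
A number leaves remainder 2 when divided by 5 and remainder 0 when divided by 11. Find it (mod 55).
M = 5 × 11 = 55. M₁ = 11, y₁ ≡ 1 (mod 5). M₂ = 5, y₂ ≡ 9 (mod 11). m = 2×11×1 + 0×5×9 ≡ 22 (mod 55)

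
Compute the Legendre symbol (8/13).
(8/13) = 8^{6} mod 13 = -1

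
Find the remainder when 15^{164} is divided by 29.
By Fermat: 15^{28} ≡ 1 (mod 29). 164 = 5×28 + 24. So 15^{164} ≡ 15^{24} ≡ 16 (mod 29)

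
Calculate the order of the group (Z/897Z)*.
528

Prime factorization: 897 = 3 × 13 × 23
Using the formula φ(n) = n × Π(1 - 1/p) for each prime factor p:
φ(897) = 897 × (1 - 1/3) × (1 - 1/13) × (1 - 1/23)
φ(897) = 528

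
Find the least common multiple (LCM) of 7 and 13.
91

First find GCD(7, 13) using the Euclidean algorithm:
7 = 0 × 13 + 7
13 = 1 × 7 + 6
7 = 1 × 6 + 1
6 = 6 × 1 + 0
GCD(7, 13) = 1

LCM formula: LCM(a, b) = (a × b) / GCD(a, b)
LCM(7, 13) = (7 × 13) / 1
LCM(7, 13) = 91 / 1
LCM(7, 13) = 91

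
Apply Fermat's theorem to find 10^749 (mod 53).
By Fermat: 10^{52} ≡ 1 (mod 53). 749 ≡ 21 (mod 52). So 10^{749} ≡ 10^{21} ≡ 24 (mod 53)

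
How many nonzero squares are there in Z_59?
For prime 59, there are (p-1)/2 = (59-1)/2 = 29 quadratic residues (excluding 0).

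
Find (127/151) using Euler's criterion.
(127/151) = 127^{75} mod 151 = 1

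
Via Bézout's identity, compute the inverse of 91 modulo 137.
Extended GCD: 91(-3) + 137(2) = 1. So 91^(-1) ≡ 134 ≡ 134 (mod 137). Verify: 91 × 134 = 12194 ≡ 1 (mod 137)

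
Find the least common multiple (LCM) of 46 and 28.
644

First find GCD(46, 28) using the Euclidean algorithm:
46 = 1 × 28 + 18
28 = 1 × 18 + 10
18 = 1 × 10 + 8
10 = 1 × 8 + 2
8 = 4 × 2 + 0
GCD(46, 28) = 2

LCM formula: LCM(a, b) = (a × b) / GCD(a, b)
LCM(46, 28) = (46 × 28) / 2
LCM(46, 28) = 1288 / 2
LCM(46, 28) = 644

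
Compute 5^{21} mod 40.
5

Using successive squaring:
Binary expansion of 21: 10101
Powers of 5 mod 40 (each is the square of the previous):
  5^1 ≡ 5 (mod 40)
  5^2 ≡ 5² = 25 ≡ 25 (mod 40)
  5^4 ≡ 25² = 625 ≡ 25 (mod 40)
  5^8 ≡ 25² = 625 ≡ 25 (mod 40)
  5^16 ≡ 25² = 625 ≡ 25 (mod 40)
21 = 16 + 4 + 1, so 5^21 = 5^16 × 5^4 × 5^1 ≡ 25 × 25 × 5 (mod 40)
Multiplying step by step:
  25 × 25 = 625 ≡ 25 (mod 40)
  25 × 5 = 125 ≡ 5 (mod 40)
Result: 5^21 ≡ 5 (mod 40)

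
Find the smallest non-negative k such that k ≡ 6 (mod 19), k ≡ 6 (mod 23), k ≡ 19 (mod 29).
9183

Using the Chinese Remainder Theorem:
M = product of moduli = 12673
For equation 1: M_1 = 667, 667 ≡ 2 (mod 19), inverse of 667 mod 19 is 10 (check: 2 × 10 = 20 ≡ 1 (mod 19))
For equation 2: M_2 = 551, 551 ≡ 22 (mod 23), inverse of 551 mod 23 is 22 (check: 22 × 22 = 484 ≡ 1 (mod 23))
For equation 3: M_3 = 437, 437 ≡ 2 (mod 29), inverse of 437 mod 29 is 15 (check: 2 × 15 = 30 ≡ 1 (mod 29))
Combine: k ≡ Σ r_i×M_i×(M_i⁻¹ mod m_i) = 6×667×10 + 6×551×22 + 19×437×15 = 40020 + 72732 + 124545 = 237297
237297 mod 12673 = 9183
k ≡ 9183 (mod 12673)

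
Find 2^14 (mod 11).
Using Fermat: 2^{10} ≡ 1 (mod 11). 14 ≡ 4 (mod 10). So 2^{14} ≡ 2^{4} ≡ 5 (mod 11)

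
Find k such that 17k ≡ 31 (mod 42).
29

Since gcd(17, 42) = 1 divides 31, a solution exists.
Multiply both sides by the inverse of 17 mod 42:
  17^(-1) mod 42 = 5
  x ≡ 5 × 31 ≡ 155 ≡ 29 (mod 42)
Verification: 17 × 29 = 493 = 11 × 42 + 31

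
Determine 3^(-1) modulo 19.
3^(-1) ≡ 13 (mod 19). Verification: 3 × 13 = 39 ≡ 1 (mod 19)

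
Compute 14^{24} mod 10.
6

Using successive squaring:
Binary expansion of 24: 11000
Powers of 14 mod 10 (each is the square of the previous):
  14^1 ≡ 4 (mod 10)
  14^2 ≡ 4² = 16 ≡ 6 (mod 10)
  14^4 ≡ 6² = 36 ≡ 6 (mod 10)
  14^8 ≡ 6² = 36 ≡ 6 (mod 10)
  14^16 ≡ 6² = 36 ≡ 6 (mod 10)
24 = 16 + 8, so 14^24 = 14^16 × 14^8 ≡ 6 × 6 (mod 10)
Multiplying step by step:
  6 × 6 = 36 ≡ 6 (mod 10)
Result: 14^24 ≡ 6 (mod 10)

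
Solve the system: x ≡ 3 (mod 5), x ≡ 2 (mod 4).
M = 5 × 4 = 20. M₁ = 4, y₁ ≡ 4 (mod 5). M₂ = 5, y₂ ≡ 1 (mod 4). x = 3×4×4 + 2×5×1 ≡ 18 (mod 20)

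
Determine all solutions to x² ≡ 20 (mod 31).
The square roots of 20 mod 31 are 19 and 12. Verify: 19² = 361 ≡ 20 (mod 31)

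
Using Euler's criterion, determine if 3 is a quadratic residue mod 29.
By Euler's criterion: 3^{14} ≡ 28 (mod 29). Since this equals -1 (≡ 28), 3 is not a QR.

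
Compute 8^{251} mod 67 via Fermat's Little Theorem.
45

By Fermat's Little Theorem, a^(p-1) ≡ 1 (mod p) for prime p and gcd(a, p) = 1
Here p = 67, so 8^66 ≡ 1 (mod 67)
We can reduce the exponent: 251 mod 66 = 53
So 8^251 ≡ 8^53 (mod 67)
Computing: 8^53 mod 67 = 45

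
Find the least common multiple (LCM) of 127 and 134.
17018

First find GCD(127, 134) using the Euclidean algorithm:
127 = 0 × 134 + 127
134 = 1 × 127 + 7
127 = 18 × 7 + 1
7 = 7 × 1 + 0
GCD(127, 134) = 1

LCM formula: LCM(a, b) = (a × b) / GCD(a, b)
LCM(127, 134) = (127 × 134) / 1
LCM(127, 134) = 17018 / 1
LCM(127, 134) = 17018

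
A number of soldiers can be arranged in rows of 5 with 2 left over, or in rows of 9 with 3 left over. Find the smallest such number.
M = 5 × 9 = 45. M₁ = 9, y₁ ≡ 4 (mod 5). M₂ = 5, y₂ ≡ 2 (mod 9). k = 2×9×4 + 3×5×2 ≡ 12 (mod 45). The smallest positive such number is 12.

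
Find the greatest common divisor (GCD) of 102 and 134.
2

Using the Euclidean algorithm:
102 = 0 × 134 + 102
134 = 1 × 102 + 32
102 = 3 × 32 + 6
32 = 5 × 6 + 2
6 = 3 × 2 + 0

GCD(102, 134) = 2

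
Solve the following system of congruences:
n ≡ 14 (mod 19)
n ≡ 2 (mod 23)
71

Using the Chinese Remainder Theorem:
M = product of moduli = 437
For equation 1: M_1 = 23, 23 ≡ 4 (mod 19), inverse of 23 mod 19 is 5 (check: 4 × 5 = 20 ≡ 1 (mod 19))
For equation 2: M_2 = 19, 19 ≡ 19 (mod 23), inverse of 19 mod 23 is 17 (check: 19 × 17 = 323 ≡ 1 (mod 23))
Combine: n ≡ Σ r_i×M_i×(M_i⁻¹ mod m_i) = 14×23×5 + 2×19×17 = 1610 + 646 = 2256
2256 mod 437 = 71
n ≡ 71 (mod 437)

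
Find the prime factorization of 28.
2^2 × 7

Divide by primes starting from smallest:
28 ÷ 2 = 14
14 ÷ 2 = 7
7 ÷ 7 = 1

28 = 2^2 × 7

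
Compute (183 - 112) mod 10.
1

(183 - 112) = 71
71 mod 10 = 1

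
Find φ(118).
58

Prime factorization: 118 = 2 × 59
Using the formula φ(n) = n × Π(1 - 1/p) for each prime factor p:
φ(118) = 118 × (1 - 1/2) × (1 - 1/59)
φ(118) = 58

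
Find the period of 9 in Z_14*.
Powers of 9 mod 14: 9^1≡9, 9^2≡11, 9^3≡1. Order = 3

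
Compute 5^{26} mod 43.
14

Using successive squaring:
Binary expansion of 26: 11010
Powers of 5 mod 43 (each is the square of the previous):
  5^1 ≡ 5 (mod 43)
  5^2 ≡ 5² = 25 ≡ 25 (mod 43)
  5^4 ≡ 25² = 625 ≡ 23 (mod 43)
  5^8 ≡ 23² = 529 ≡ 13 (mod 43)
  5^16 ≡ 13² = 169 ≡ 40 (mod 43)
26 = 16 + 8 + 2, so 5^26 = 5^16 × 5^8 × 5^2 ≡ 40 × 13 × 25 (mod 43)
Multiplying step by step:
  40 × 13 = 520 ≡ 4 (mod 43)
  4 × 25 = 100 ≡ 14 (mod 43)
Result: 5^26 ≡ 14 (mod 43)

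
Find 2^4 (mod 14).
4 = 4 (binary 100). Repeated squaring mod 14: 2^1 ≡ 2; 2^2 ≡ 2² = 4 ≡ 4; 2^4 ≡ 4² = 16 ≡ 2. So 2^4 ≡ 2 (mod 14).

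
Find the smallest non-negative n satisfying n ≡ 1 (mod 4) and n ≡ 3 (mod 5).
M = 4 × 5 = 20. M₁ = 5, y₁ ≡ 1 (mod 4). M₂ = 4, y₂ ≡ 4 (mod 5). n = 1×5×1 + 3×4×4 ≡ 13 (mod 20)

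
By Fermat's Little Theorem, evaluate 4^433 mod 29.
By Fermat: 4^{28} ≡ 1 (mod 29). 433 ≡ 13 (mod 28). So 4^{433} ≡ 4^{13} ≡ 22 (mod 29)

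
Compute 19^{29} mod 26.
15

Using successive squaring:
Binary expansion of 29: 11101
Powers of 19 mod 26 (each is the square of the previous):
  19^1 ≡ 19 (mod 26)
  19^2 ≡ 19² = 361 ≡ 23 (mod 26)
  19^4 ≡ 23² = 529 ≡ 9 (mod 26)
  19^8 ≡ 9² = 81 ≡ 3 (mod 26)
  19^16 ≡ 3² = 9 ≡ 9 (mod 26)
29 = 16 + 8 + 4 + 1, so 19^29 = 19^16 × 19^8 × 19^4 × 19^1 ≡ 9 × 3 × 9 × 19 (mod 26)
Multiplying step by step:
  9 × 3 = 27 ≡ 1 (mod 26)
  1 × 9 = 9 ≡ 9 (mod 26)
  9 × 19 = 171 ≡ 15 (mod 26)
Result: 19^29 ≡ 15 (mod 26)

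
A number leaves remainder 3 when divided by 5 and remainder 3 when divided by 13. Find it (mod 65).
M = 5 × 13 = 65. M₁ = 13, y₁ ≡ 2 (mod 5). M₂ = 5, y₂ ≡ 8 (mod 13). t = 3×13×2 + 3×5×8 ≡ 3 (mod 65)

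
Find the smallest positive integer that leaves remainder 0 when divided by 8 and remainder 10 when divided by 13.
M = 8 × 13 = 104. M₁ = 13, y₁ ≡ 5 (mod 8). M₂ = 8, y₂ ≡ 5 (mod 13). z = 0×13×5 + 10×8×5 ≡ 88 (mod 104). The smallest positive such number is 88.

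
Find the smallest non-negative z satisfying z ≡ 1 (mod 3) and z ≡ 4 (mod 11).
M = 3 × 11 = 33. M₁ = 11, y₁ ≡ 2 (mod 3). M₂ = 3, y₂ ≡ 4 (mod 11). z = 1×11×2 + 4×3×4 ≡ 4 (mod 33)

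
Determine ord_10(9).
Powers of 9 mod 10: 9^1≡9, 9^2≡1. Order = 2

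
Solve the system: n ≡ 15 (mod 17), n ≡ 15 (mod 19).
M = 17 × 19 = 323. M₁ = 19, y₁ ≡ 9 (mod 17). M₂ = 17, y₂ ≡ 9 (mod 19). n = 15×19×9 + 15×17×9 ≡ 15 (mod 323)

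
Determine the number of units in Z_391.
352

Prime factorization: 391 = 17 × 23
Using the formula φ(n) = n × Π(1 - 1/p) for each prime factor p:
φ(391) = 391 × (1 - 1/17) × (1 - 1/23)
φ(391) = 352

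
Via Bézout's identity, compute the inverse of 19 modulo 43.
Extended GCD: 19(-9) + 43(4) = 1. So 19^(-1) ≡ 34 ≡ 34 (mod 43). Verify: 19 × 34 = 646 ≡ 1 (mod 43)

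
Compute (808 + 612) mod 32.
12

(808 + 612) = 1420
1420 mod 32 = 12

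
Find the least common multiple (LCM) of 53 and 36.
1908

First find GCD(53, 36) using the Euclidean algorithm:
53 = 1 × 36 + 17
36 = 2 × 17 + 2
17 = 8 × 2 + 1
2 = 2 × 1 + 0
GCD(53, 36) = 1

LCM formula: LCM(a, b) = (a × b) / GCD(a, b)
LCM(53, 36) = (53 × 36) / 1
LCM(53, 36) = 1908 / 1
LCM(53, 36) = 1908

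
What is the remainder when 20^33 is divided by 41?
Using repeated squaring. 33 = 32 + 1 (binary 100001). Repeated squaring mod 41: 20^1 ≡ 20; 20^2 ≡ 20² = 400 ≡ 31; 20^4 ≡ 31² = 961 ≡ 18; 20^8 ≡ 18² = 324 ≡ 37; 20^16 ≡ 37² = 1369 ≡ 16; 20^32 ≡ 16² = 256 ≡ 10. Multiply: 20^33 = 20^32 × 20^1 ≡ 10 × 20 (mod 41): 10 × 20 = 200 ≡ 36. So 20^33 ≡ 36 (mod 41).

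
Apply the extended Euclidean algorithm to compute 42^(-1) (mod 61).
Extended GCD: 42(16) + 61(-11) = 1. So 42^(-1) ≡ 16 ≡ 16 (mod 61). Verify: 42 × 16 = 672 ≡ 1 (mod 61)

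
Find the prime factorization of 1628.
2^2 × 11 × 37

Divide by primes starting from smallest:
1628 ÷ 2 = 814
814 ÷ 2 = 407
407 ÷ 11 = 37
37 ÷ 37 = 1

1628 = 2^2 × 11 × 37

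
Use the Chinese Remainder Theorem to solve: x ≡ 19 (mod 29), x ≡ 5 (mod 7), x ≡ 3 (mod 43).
6109

Using the Chinese Remainder Theorem:
M = product of moduli = 8729
For equation 1: M_1 = 301, 301 ≡ 11 (mod 29), inverse of 301 mod 29 is 8 (check: 11 × 8 = 88 ≡ 1 (mod 29))
For equation 2: M_2 = 1247, 1247 ≡ 1 (mod 7), inverse of 1247 mod 7 is 1 (check: 1 × 1 = 1 ≡ 1 (mod 7))
For equation 3: M_3 = 203, 203 ≡ 31 (mod 43), inverse of 203 mod 43 is 25 (check: 31 × 25 = 775 ≡ 1 (mod 43))
Combine: x ≡ Σ r_i×M_i×(M_i⁻¹ mod m_i) = 19×301×8 + 5×1247×1 + 3×203×25 = 45752 + 6235 + 15225 = 67212
67212 mod 8729 = 6109
x ≡ 6109 (mod 8729)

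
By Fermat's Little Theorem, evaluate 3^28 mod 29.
By Fermat's Little Theorem, 3^{28} ≡ 1 (mod 29) since 29 is prime and gcd(3, 29) = 1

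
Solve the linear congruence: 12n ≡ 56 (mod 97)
37

Since gcd(12, 97) = 1 divides 56, a solution exists.
Multiply both sides by the inverse of 12 mod 97:
  12^(-1) mod 97 = 89
  x ≡ 89 × 56 ≡ 4984 ≡ 37 (mod 97)
Verification: 12 × 37 = 444 = 4 × 97 + 56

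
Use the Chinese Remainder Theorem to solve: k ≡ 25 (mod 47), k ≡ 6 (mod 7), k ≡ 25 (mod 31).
2939

Using the Chinese Remainder Theorem:
M = product of moduli = 10199
For equation 1: M_1 = 217, 217 ≡ 29 (mod 47), inverse of 217 mod 47 is 13 (check: 29 × 13 = 377 ≡ 1 (mod 47))
For equation 2: M_2 = 1457, 1457 ≡ 1 (mod 7), inverse of 1457 mod 7 is 1 (check: 1 × 1 = 1 ≡ 1 (mod 7))
For equation 3: M_3 = 329, 329 ≡ 19 (mod 31), inverse of 329 mod 31 is 18 (check: 19 × 18 = 342 ≡ 1 (mod 31))
Combine: k ≡ Σ r_i×M_i×(M_i⁻¹ mod m_i) = 25×217×13 + 6×1457×1 + 25×329×18 = 70525 + 8742 + 148050 = 227317
227317 mod 10199 = 2939
k ≡ 2939 (mod 10199)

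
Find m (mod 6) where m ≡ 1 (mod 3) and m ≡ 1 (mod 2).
M = 3 × 2 = 6. M₁ = 2, y₁ ≡ 2 (mod 3). M₂ = 3, y₂ ≡ 1 (mod 2). m = 1×2×2 + 1×3×1 ≡ 1 (mod 6)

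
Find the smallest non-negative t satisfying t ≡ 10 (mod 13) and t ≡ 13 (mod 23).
M = 13 × 23 = 299. M₁ = 23, y₁ ≡ 4 (mod 13). M₂ = 13, y₂ ≡ 16 (mod 23). t = 10×23×4 + 13×13×16 ≡ 36 (mod 299)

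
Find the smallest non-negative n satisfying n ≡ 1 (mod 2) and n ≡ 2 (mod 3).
M = 2 × 3 = 6. M₁ = 3, y₁ ≡ 1 (mod 2). M₂ = 2, y₂ ≡ 2 (mod 3). n = 1×3×1 + 2×2×2 ≡ 5 (mod 6)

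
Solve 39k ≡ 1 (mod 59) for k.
56

Using Extended Euclidean Algorithm:
gcd(39, 59) = 1
Bezout coefficients: 39 × -3 + 59 × 2 = 1
So 39 × -3 ≡ 1 (mod 59)
The inverse is -3 mod 59 = 56
Verification: 39 × 56 = 2184 = 37 × 59 + 1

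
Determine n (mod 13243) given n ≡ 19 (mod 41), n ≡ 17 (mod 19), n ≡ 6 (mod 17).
3627

Using the Chinese Remainder Theorem:
M = product of moduli = 13243
For equation 1: M_1 = 323, 323 ≡ 36 (mod 41), inverse of 323 mod 41 is 8 (check: 36 × 8 = 288 ≡ 1 (mod 41))
For equation 2: M_2 = 697, 697 ≡ 13 (mod 19), inverse of 697 mod 19 is 3 (check: 13 × 3 = 39 ≡ 1 (mod 19))
For equation 3: M_3 = 779, 779 ≡ 14 (mod 17), inverse of 779 mod 17 is 11 (check: 14 × 11 = 154 ≡ 1 (mod 17))
Combine: n ≡ Σ r_i×M_i×(M_i⁻¹ mod m_i) = 19×323×8 + 17×697×3 + 6×779×11 = 49096 + 35547 + 51414 = 136057
136057 mod 13243 = 3627
n ≡ 3627 (mod 13243)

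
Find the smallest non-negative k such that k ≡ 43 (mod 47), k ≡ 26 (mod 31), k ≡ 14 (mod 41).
29042

Using the Chinese Remainder Theorem:
M = product of moduli = 59737
For equation 1: M_1 = 1271, 1271 ≡ 2 (mod 47), inverse of 1271 mod 47 is 24 (check: 2 × 24 = 48 ≡ 1 (mod 47))
For equation 2: M_2 = 1927, 1927 ≡ 5 (mod 31), inverse of 1927 mod 31 is 25 (check: 5 × 25 = 125 ≡ 1 (mod 31))
For equation 3: M_3 = 1457, 1457 ≡ 22 (mod 41), inverse of 1457 mod 41 is 28 (check: 22 × 28 = 616 ≡ 1 (mod 41))
Combine: k ≡ Σ r_i×M_i×(M_i⁻¹ mod m_i) = 43×1271×24 + 26×1927×25 + 14×1457×28 = 1311672 + 1252550 + 571144 = 3135366
3135366 mod 59737 = 29042
k ≡ 29042 (mod 59737)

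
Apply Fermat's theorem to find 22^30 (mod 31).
By Fermat's Little Theorem, 22^{30} ≡ 1 (mod 31) since 31 is prime and gcd(22, 31) = 1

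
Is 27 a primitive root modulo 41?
No

To verify, check if 27^(40/q) ≢ 1 (mod 41) for each prime divisor q of 40
Divisors of 40 = 40: [1, 2, 4, 5, 8, 10, 20, 40]
  27^(40/2) = 27^20 ≡ 40 (mod 41)
  27^(40/5) = 27^8 ≡ 1 (mod 41)
Conclusion: 27 is not a primitive root modulo 41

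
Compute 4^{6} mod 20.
16

Using successive squaring:
Binary expansion of 6: 110
Powers of 4 mod 20 (each is the square of the previous):
  4^1 ≡ 4 (mod 20)
  4^2 ≡ 4² = 16 ≡ 16 (mod 20)
  4^4 ≡ 16² = 256 ≡ 16 (mod 20)
6 = 4 + 2, so 4^6 = 4^4 × 4^2 ≡ 16 × 16 (mod 20)
Multiplying step by step:
  16 × 16 = 256 ≡ 16 (mod 20)
Result: 4^6 ≡ 16 (mod 20)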